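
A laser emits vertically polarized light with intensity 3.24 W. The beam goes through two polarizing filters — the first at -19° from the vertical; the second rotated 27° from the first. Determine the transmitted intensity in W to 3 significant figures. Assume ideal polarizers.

I ≈ 2.30 W

By Malus's law, I₁ = 3.24 W · cos²(19°) = 2.897 W.
I₂ = I₁ · cos²(27°) = 2.897 · 0.7939 = 2.3 W.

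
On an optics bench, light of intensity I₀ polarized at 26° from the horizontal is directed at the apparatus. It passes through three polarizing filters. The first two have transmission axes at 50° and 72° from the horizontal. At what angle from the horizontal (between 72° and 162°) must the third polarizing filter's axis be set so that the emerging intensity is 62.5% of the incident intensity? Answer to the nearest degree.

θ ≈ 93°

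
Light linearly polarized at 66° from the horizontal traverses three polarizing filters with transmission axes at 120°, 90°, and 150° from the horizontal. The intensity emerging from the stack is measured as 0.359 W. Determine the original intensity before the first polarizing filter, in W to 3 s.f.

I₀ ≈ 5.54 W

I₁ = I₀ cos²(120° − 66°) = I₀ cos²(54°) = 0.3455 I₀.
I₂ = I₁ cos²(90° − 120°) = 0.3455 I₀ · cos²(30°) = 0.2591 I₀.
I₃ = I₂ cos²(150° − 90°) = 0.2591 I₀ · cos²(60°) = 0.06478 I₀.
So 0.359 W = 0.06478 I₀, giving I₀ = 0.359/0.06478 = 5.542 W.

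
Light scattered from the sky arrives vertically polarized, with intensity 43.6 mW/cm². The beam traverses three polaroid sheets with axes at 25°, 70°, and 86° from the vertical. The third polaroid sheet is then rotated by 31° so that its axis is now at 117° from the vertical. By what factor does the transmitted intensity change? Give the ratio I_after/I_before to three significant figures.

I_new/I_old ≈ 0.503

Before rotation:
By Malus's law, I₁ = I₀ cos²(25° − 0°) = I₀ cos²(25°) = 0.8214 I₀.
I₂ = I₁ cos²(70° − 25°) = 0.8214 I₀ · cos²(45°) = 0.4107 I₀.
I₃ = I₂ cos²(86° − 70°) = 0.4107 I₀ · cos²(16°) = 0.3795 I₀.
After rotation:
I₁ = I₀ cos²(25° − 0°) = I₀ cos²(25°) = 0.8214 I₀.
I₂ = I₁ cos²(70° − 25°) = 0.8214 I₀ · cos²(45°) = 0.4107 I₀.
I₃ = I₂ cos²(117° − 70°) = 0.4107 I₀ · cos²(47°) = 0.191 I₀.
Ratio = 0.191 / 0.3795 = 0.5034.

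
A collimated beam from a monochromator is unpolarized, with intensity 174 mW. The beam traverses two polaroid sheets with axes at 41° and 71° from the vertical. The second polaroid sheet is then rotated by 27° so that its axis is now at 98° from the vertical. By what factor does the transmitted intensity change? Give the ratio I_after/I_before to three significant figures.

I_new/I_old ≈ 0.396

Before rotation:
Unpolarized light through the first polarizer → I₁ = ½ I₀, now polarized at 41°.
I₂ = I₁ cos²(71° − 41°) = 0.5 I₀ · cos²(30°) = 0.375 I₀.
After rotation:
Unpolarized light through the first polarizer → I₁ = ½ I₀, now polarized at 41°.
I₂ = I₁ cos²(98° − 41°) = 0.5 I₀ · cos²(57°) = 0.1483 I₀.
Ratio = 0.1483 / 0.375 = 0.3955.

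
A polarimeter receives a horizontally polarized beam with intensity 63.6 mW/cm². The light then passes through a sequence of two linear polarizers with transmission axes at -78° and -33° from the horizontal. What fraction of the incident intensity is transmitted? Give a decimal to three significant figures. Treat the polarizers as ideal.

I/I₀ ≈ 0.0216

By Malus's law, I₁ = 63.6 mW/cm² · cos²(78°) = 2.749 mW/cm².
I₂ = I₁ · cos²(45°) = 2.749 · 0.5 = 1.375 mW/cm².
Transmitted fraction = 0.02161.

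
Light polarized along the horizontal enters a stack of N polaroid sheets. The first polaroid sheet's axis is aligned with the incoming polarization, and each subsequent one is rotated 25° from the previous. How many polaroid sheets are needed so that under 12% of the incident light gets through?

N = 12

First polarizer is aligned with the polarization: full transmission.
Each further stage multiplies by cos²(25°) = 0.8214.
After N polarizers: T = 0.8214^(N−1). Require T < 0.12 ⇒ N−1 > ln(0.12)/ln(0.8214) = 10.78, so N−1 ≥ 11 and N = 12.
Check: N=12 gives T = 0.1148 < 0.12; N=11 gives T = 0.1398.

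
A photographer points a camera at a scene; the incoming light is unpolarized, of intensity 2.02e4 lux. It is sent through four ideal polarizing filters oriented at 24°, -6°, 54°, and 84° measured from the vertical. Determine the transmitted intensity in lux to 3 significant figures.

I ≈ 1420 lux

Unpolarized light through the first polarizer → I₁ = 2.02e4 lux/2 = 1.01e+04 lux, polarized at 24°.
I₂ = I₁ · cos²(30°) = 1.01e+04 · 0.75 = 7575 lux.
I₃ = I₂ · cos²(60°) = 7575 · 0.25 = 1894 lux.
I₄ = I₃ · cos²(30°) = 1894 · 0.75 = 1420 lux.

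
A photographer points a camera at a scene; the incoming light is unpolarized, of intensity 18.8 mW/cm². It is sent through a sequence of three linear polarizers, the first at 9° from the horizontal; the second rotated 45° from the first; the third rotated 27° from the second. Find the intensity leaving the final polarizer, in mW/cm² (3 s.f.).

Unpolarized light through the first polarizer → I₁ = 18.8 mW/cm²/2 = 9.4 mW/cm², polarized at 9°.
I₂ = I₁ · cos²(45°) = 9.4 · 0.5 = 4.7 mW/cm².
I₃ = I₂ · cos²(27°) = 4.7 · 0.7939 = 3.731 mW/cm².

I ≈ 3.73 mW/cm²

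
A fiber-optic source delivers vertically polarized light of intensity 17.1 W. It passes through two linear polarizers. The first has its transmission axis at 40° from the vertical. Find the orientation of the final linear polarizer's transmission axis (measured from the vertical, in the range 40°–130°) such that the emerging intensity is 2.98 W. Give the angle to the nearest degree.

θ ≈ 97°

By Malus's law, I₁ = I₀ cos²(40° − 0°) = I₀ cos²(40°) = 0.5868 I₀.
Target fraction: 2.98 / 17.1 W = 0.1743 of I₀.
Need I₂/I₀ = 0.1743, so cos²(θ − 40°) = 0.1743 / 0.5868 = 0.297.
θ − 40° = arccos(√0.297) = 57.0°, giving θ ≈ 40 + 57.0 = 97.0°.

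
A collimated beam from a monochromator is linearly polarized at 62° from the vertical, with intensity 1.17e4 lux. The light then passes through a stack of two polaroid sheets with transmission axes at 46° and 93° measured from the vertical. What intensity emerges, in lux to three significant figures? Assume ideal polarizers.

I ≈ 5030 lux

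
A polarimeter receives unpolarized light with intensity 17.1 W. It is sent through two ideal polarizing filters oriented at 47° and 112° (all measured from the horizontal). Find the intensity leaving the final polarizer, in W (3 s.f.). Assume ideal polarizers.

Unpolarized light through the first polarizer → I₁ = 17.1 W/2 = 8.55 W, polarized at 47°.
I₂ = I₁ · cos²(65°) = 8.55 · 0.1786 = 1.527 W.

I ≈ 1.53 W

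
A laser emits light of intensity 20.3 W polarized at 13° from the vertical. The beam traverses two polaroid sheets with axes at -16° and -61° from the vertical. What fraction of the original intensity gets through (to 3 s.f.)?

I₁ = 20.3 W · cos²(29°) = 15.53 W.
I₂ = I₁ · cos²(45°) = 15.53 · 0.5 = 7.764 W.
Transmitted fraction = 0.3825.

I/I₀ ≈ 0.382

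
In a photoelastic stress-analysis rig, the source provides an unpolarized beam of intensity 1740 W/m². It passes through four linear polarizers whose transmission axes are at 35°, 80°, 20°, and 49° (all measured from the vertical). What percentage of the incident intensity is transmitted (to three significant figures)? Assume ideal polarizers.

Unpolarized light through the first polarizer → I₁ = 1740 W/m²/2 = 870 W/m², polarized at 35°.
I₂ = I₁ · cos²(45°) = 870 · 0.5 = 435 W/m².
I₃ = I₂ · cos²(60°) = 435 · 0.25 = 108.8 W/m².
I₄ = I₃ · cos²(29°) = 108.8 · 0.765 = 83.19 W/m².
That is 4.781% of the incident intensity.

≈ 4.78%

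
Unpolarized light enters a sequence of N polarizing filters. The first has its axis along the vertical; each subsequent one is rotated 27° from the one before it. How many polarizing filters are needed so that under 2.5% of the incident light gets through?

First polarizer halves the unpolarized light: factor 1/2.
Each further stage multiplies by cos²(27°) = 0.7939.
After N polarizers: T = 0.5·0.7939^(N−1). Require T < 0.025 ⇒ N−1 > ln(0.025/0.5)/ln(0.7939) = 12.98, so N−1 ≥ 13 and N = 14.
Check: N=14 gives T = 0.02488 < 0.025; N=13 gives T = 0.03134.

N = 14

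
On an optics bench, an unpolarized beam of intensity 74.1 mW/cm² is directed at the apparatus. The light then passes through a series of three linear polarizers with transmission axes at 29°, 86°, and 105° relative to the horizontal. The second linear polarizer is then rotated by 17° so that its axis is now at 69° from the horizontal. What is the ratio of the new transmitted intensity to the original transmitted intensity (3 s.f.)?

I_new/I_old ≈ 1.45

Before rotation:
Unpolarized light through the first polarizer → I₁ = ½ I₀, now polarized at 29°.
I₂ = I₁ cos²(86° − 29°) = 0.5 I₀ · cos²(57°) = 0.1483 I₀.
I₃ = I₂ cos²(105° − 86°) = 0.1483 I₀ · cos²(19°) = 0.1326 I₀.
After rotation:
Unpolarized light through the first polarizer → I₁ = ½ I₀, now polarized at 29°.
I₂ = I₁ cos²(69° − 29°) = 0.5 I₀ · cos²(40°) = 0.2934 I₀.
I₃ = I₂ cos²(105° − 69°) = 0.2934 I₀ · cos²(36°) = 0.192 I₀.
Ratio = 0.192 / 0.1326 = 1.448.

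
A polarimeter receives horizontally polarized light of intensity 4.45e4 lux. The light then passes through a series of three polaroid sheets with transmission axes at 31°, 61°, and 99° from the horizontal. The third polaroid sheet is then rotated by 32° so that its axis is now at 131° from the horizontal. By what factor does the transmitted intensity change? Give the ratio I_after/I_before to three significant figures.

Before rotation:
By Malus's law, I₁ = I₀ cos²(31° − 0°) = I₀ cos²(31°) = 0.7347 I₀.
I₂ = I₁ cos²(61° − 31°) = 0.7347 I₀ · cos²(30°) = 0.5511 I₀.
I₃ = I₂ cos²(99° − 61°) = 0.5511 I₀ · cos²(38°) = 0.3422 I₀.
After rotation:
I₁ = I₀ cos²(31° − 0°) = I₀ cos²(31°) = 0.7347 I₀.
I₂ = I₁ cos²(61° − 31°) = 0.7347 I₀ · cos²(30°) = 0.5511 I₀.
I₃ = I₂ cos²(131° − 61°) = 0.5511 I₀ · cos²(70°) = 0.06446 I₀.
Ratio = 0.06446 / 0.3422 = 0.1884.

I_new/I_old ≈ 0.188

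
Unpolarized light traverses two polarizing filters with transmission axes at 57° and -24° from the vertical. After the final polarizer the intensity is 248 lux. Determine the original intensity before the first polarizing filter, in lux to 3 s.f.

Unpolarized light through the first polarizer → I₁ = ½ I₀, now polarized at 57°.
I₂ = I₁ cos²(-24° − 57°) = 0.5 I₀ · cos²(81°) = 0.01224 I₀.
So 248 lux = 0.01224 I₀, giving I₀ = 248/0.01224 = 2.027e+04 lux.

I₀ ≈ 2.03e4 lux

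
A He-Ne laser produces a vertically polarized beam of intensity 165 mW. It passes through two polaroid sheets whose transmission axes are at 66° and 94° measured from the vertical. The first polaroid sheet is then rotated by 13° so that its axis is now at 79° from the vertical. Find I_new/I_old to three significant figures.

Before rotation:
I₁ = I₀ cos²(66° − 0°) = I₀ cos²(66°) = 0.1654 I₀.
I₂ = I₁ cos²(94° − 66°) = 0.1654 I₀ · cos²(28°) = 0.129 I₀.
After rotation:
I₁ = I₀ cos²(79° − 0°) = I₀ cos²(79°) = 0.03641 I₀.
I₂ = I₁ cos²(94° − 79°) = 0.03641 I₀ · cos²(15°) = 0.03397 I₀.
Ratio = 0.03397 / 0.129 = 0.2634.

I_new/I_old ≈ 0.263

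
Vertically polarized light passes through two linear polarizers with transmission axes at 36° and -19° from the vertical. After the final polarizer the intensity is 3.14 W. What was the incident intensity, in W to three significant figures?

I₀ ≈ 14.6 W

By Malus's law, I₁ = I₀ cos²(36° − 0°) = I₀ cos²(36°) = 0.6545 I₀.
I₂ = I₁ cos²(-19° − 36°) = 0.6545 I₀ · cos²(55°) = 0.2153 I₀.
So 3.14 W = 0.2153 I₀, giving I₀ = 3.14/0.2153 = 14.58 W.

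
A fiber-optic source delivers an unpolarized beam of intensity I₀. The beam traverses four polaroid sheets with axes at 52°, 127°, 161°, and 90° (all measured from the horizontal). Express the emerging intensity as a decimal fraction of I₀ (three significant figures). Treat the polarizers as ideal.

Unpolarized light through the first polarizer → I₁ = ½ I₀, now polarized at 52°.
I₂ = I₁ cos²(127° − 52°) = 0.5 I₀ · cos²(75°) = 0.03349 I₀.
I₃ = I₂ cos²(161° − 127°) = 0.03349 I₀ · cos²(34°) = 0.02302 I₀.
I₄ = I₃ cos²(90° − 161°) = 0.02302 I₀ · cos²(71°) = 0.00244 I₀.
Transmitted fraction = 0.00244.

≈ 0.00244 I₀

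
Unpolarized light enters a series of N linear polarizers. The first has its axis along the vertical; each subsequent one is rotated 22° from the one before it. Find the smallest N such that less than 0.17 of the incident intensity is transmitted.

First polarizer halves the unpolarized light: factor 1/2.
Each further stage multiplies by cos²(22°) = 0.8597.
After N polarizers: T = 0.5·0.8597^(N−1). Require T < 0.17 ⇒ N−1 > ln(0.17/0.5)/ln(0.8597) = 7.13, so N−1 ≥ 8 and N = 9.
Check: N=9 gives T = 0.1492 < 0.17; N=8 gives T = 0.1735.

N = 9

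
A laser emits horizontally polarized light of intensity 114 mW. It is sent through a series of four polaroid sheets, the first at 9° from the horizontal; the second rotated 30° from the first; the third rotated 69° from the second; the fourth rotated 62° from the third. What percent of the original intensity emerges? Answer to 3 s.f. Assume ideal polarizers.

≈ 2.07%

By Malus's law, I₁ = 114 mW · cos²(9°) = 111.2 mW.
I₂ = I₁ · cos²(30°) = 111.2 · 0.75 = 83.41 mW.
I₃ = I₂ · cos²(69°) = 83.41 · 0.1284 = 10.71 mW.
I₄ = I₃ · cos²(62°) = 10.71 · 0.2204 = 2.361 mW.
That is 2.071% of the incident intensity.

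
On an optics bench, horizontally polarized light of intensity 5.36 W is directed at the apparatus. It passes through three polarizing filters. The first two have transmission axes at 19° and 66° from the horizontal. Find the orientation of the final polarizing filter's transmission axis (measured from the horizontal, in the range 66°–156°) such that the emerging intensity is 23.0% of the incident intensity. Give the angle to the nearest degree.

I₁ = I₀ cos²(19° − 0°) = I₀ cos²(19°) = 0.894 I₀.
I₂ = I₁ cos²(66° − 19°) = 0.894 I₀ · cos²(47°) = 0.4158 I₀.
Need I₃/I₀ = 0.23, so cos²(θ − 66°) = 0.23 / 0.4158 = 0.5531.
θ − 66° = arccos(√0.5531) = 42.0°, giving θ ≈ 66 + 42.0 = 108.0°.

θ ≈ 108°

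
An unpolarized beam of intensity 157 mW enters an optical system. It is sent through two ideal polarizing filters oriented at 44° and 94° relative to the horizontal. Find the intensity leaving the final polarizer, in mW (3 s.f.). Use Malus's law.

Unpolarized light through the first polarizer → I₁ = 157 mW/2 = 78.5 mW, polarized at 44°.
I₂ = I₁ · cos²(50°) = 78.5 · 0.4132 = 32.43 mW.

I ≈ 32.4 mW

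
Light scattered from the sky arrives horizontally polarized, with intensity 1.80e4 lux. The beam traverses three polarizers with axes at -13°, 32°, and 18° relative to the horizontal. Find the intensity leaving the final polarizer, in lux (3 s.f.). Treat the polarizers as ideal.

I₁ = 1.80e4 lux · cos²(13°) = 1.709e+04 lux.
I₂ = I₁ · cos²(45°) = 1.709e+04 · 0.5 = 8545 lux.
I₃ = I₂ · cos²(14°) = 8545 · 0.9415 = 8044 lux.

I ≈ 8040 lux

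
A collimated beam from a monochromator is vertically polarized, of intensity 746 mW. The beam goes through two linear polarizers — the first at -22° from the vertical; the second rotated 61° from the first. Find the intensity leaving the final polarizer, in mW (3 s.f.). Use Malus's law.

By Malus's law, I₁ = 746 mW · cos²(22°) = 641.3 mW.
I₂ = I₁ · cos²(61°) = 641.3 · 0.235 = 150.7 mW.

I ≈ 151 mW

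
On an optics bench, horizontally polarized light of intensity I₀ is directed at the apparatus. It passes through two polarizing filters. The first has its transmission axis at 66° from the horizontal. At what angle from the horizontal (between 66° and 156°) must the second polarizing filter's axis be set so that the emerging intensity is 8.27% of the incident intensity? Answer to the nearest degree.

I₁ = I₀ cos²(66° − 0°) = I₀ cos²(66°) = 0.1654 I₀.
Need I₂/I₀ = 0.0827, so cos²(θ − 66°) = 0.0827 / 0.1654 = 0.4999.
θ − 66° = arccos(√0.4999) = 45.0°, giving θ ≈ 66 + 45.0 = 111.0°.

θ ≈ 111°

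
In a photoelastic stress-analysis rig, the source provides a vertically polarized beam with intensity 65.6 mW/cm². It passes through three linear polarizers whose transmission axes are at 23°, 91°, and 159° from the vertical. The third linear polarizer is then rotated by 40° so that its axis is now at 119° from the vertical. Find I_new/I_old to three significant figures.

Before rotation:
I₁ = I₀ cos²(23° − 0°) = I₀ cos²(23°) = 0.8473 I₀.
I₂ = I₁ cos²(91° − 23°) = 0.8473 I₀ · cos²(68°) = 0.1189 I₀.
I₃ = I₂ cos²(159° − 91°) = 0.1189 I₀ · cos²(68°) = 0.01669 I₀.
After rotation:
I₁ = I₀ cos²(23° − 0°) = I₀ cos²(23°) = 0.8473 I₀.
I₂ = I₁ cos²(91° − 23°) = 0.8473 I₀ · cos²(68°) = 0.1189 I₀.
I₃ = I₂ cos²(119° − 91°) = 0.1189 I₀ · cos²(28°) = 0.0927 I₀.
Ratio = 0.0927 / 0.01669 = 5.555.

I_new/I_old ≈ 5.56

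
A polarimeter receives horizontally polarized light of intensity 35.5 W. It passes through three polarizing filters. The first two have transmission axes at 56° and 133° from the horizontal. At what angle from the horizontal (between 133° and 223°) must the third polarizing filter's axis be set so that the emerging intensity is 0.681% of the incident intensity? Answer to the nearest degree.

By Malus's law, I₁ = I₀ cos²(56° − 0°) = I₀ cos²(56°) = 0.3127 I₀.
I₂ = I₁ cos²(133° − 56°) = 0.3127 I₀ · cos²(77°) = 0.01582 I₀.
Need I₃/I₀ = 0.00681, so cos²(θ − 133°) = 0.00681 / 0.01582 = 0.4304.
θ − 133° = arccos(√0.4304) = 49.0°, giving θ ≈ 133 + 49.0 = 182.0°.

θ ≈ 182°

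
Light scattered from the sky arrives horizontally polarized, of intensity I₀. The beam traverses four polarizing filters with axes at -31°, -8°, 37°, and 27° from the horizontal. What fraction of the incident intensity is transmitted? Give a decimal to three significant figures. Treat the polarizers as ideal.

≈ 0.302 I₀

I₁ = I₀ cos²(-31° − 0°) = I₀ cos²(31°) = 0.7347 I₀.
I₂ = I₁ cos²(-8° + 31°) = 0.7347 I₀ · cos²(23°) = 0.6226 I₀.
I₃ = I₂ cos²(37° + 8°) = 0.6226 I₀ · cos²(45°) = 0.3113 I₀.
I₄ = I₃ cos²(27° − 37°) = 0.3113 I₀ · cos²(10°) = 0.3019 I₀.
Transmitted fraction = 0.3019.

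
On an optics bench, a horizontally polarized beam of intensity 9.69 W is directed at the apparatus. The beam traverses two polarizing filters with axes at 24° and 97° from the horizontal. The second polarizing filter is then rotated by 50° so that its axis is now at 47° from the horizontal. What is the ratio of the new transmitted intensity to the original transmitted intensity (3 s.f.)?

I_new/I_old ≈ 9.91

Before rotation:
By Malus's law, I₁ = I₀ cos²(24° − 0°) = I₀ cos²(24°) = 0.8346 I₀.
I₂ = I₁ cos²(97° − 24°) = 0.8346 I₀ · cos²(73°) = 0.07134 I₀.
After rotation:
I₁ = I₀ cos²(24° − 0°) = I₀ cos²(24°) = 0.8346 I₀.
I₂ = I₁ cos²(47° − 24°) = 0.8346 I₀ · cos²(23°) = 0.7072 I₀.
Ratio = 0.7072 / 0.07134 = 9.912.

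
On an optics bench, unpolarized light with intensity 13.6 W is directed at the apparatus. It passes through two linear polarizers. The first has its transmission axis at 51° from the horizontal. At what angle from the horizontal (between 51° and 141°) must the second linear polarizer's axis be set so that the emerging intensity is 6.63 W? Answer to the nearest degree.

Unpolarized light through the first polarizer → I₁ = ½ I₀, now polarized at 51°.
Target fraction: 6.63 / 13.6 W = 0.4875 of I₀.
Need I₂/I₀ = 0.4875, so cos²(θ − 51°) = 0.4875 / 0.5 = 0.975.
θ − 51° = arccos(√0.975) = 9.1°, giving θ ≈ 51 + 9.1 = 60.1°.

θ ≈ 60°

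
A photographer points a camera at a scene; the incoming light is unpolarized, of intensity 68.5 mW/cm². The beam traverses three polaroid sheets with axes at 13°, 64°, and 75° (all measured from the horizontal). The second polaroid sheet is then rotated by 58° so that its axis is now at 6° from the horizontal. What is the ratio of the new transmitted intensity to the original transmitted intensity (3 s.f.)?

I_new/I_old ≈ 0.332

Before rotation:
Unpolarized light through the first polarizer → I₁ = ½ I₀, now polarized at 13°.
I₂ = I₁ cos²(64° − 13°) = 0.5 I₀ · cos²(51°) = 0.198 I₀.
I₃ = I₂ cos²(75° − 64°) = 0.198 I₀ · cos²(11°) = 0.1908 I₀.
After rotation:
Unpolarized light through the first polarizer → I₁ = ½ I₀, now polarized at 13°.
I₂ = I₁ cos²(6° − 13°) = 0.5 I₀ · cos²(7°) = 0.4926 I₀.
I₃ = I₂ cos²(75° − 6°) = 0.4926 I₀ · cos²(69°) = 0.06326 I₀.
Ratio = 0.06326 / 0.1908 = 0.3315.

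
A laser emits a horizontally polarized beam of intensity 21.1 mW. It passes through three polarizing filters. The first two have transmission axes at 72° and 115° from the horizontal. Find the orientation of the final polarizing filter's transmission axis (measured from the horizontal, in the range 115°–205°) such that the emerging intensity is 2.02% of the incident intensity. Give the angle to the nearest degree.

θ ≈ 166°

By Malus's law, I₁ = I₀ cos²(72° − 0°) = I₀ cos²(72°) = 0.09549 I₀.
I₂ = I₁ cos²(115° − 72°) = 0.09549 I₀ · cos²(43°) = 0.05108 I₀.
Need I₃/I₀ = 0.0202, so cos²(θ − 115°) = 0.0202 / 0.05108 = 0.3955.
θ − 115° = arccos(√0.3955) = 51.0°, giving θ ≈ 115 + 51.0 = 166.0°.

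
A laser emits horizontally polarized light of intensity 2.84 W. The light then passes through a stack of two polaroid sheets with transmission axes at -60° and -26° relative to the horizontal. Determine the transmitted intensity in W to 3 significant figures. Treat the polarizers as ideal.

I ≈ 0.488 W

I₁ = 2.84 W · cos²(60°) = 0.71 W.
I₂ = I₁ · cos²(34°) = 0.71 · 0.6873 = 0.488 W.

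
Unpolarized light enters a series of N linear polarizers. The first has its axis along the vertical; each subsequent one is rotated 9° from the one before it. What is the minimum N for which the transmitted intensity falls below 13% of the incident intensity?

N = 56

First polarizer halves the unpolarized light: factor 1/2.
Each further stage multiplies by cos²(9°) = 0.9755.
After N polarizers: T = 0.5·0.9755^(N−1). Require T < 0.13 ⇒ N−1 > ln(0.13/0.5)/ln(0.9755) = 54.37, so N−1 ≥ 55 and N = 56.
Check: N=56 gives T = 0.128 < 0.13; N=55 gives T = 0.1312.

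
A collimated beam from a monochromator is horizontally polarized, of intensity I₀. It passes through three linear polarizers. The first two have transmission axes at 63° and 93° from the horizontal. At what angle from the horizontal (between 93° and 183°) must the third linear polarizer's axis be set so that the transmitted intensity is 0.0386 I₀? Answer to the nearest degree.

By Malus's law, I₁ = I₀ cos²(63° − 0°) = I₀ cos²(63°) = 0.2061 I₀.
I₂ = I₁ cos²(93° − 63°) = 0.2061 I₀ · cos²(30°) = 0.1546 I₀.
Need I₃/I₀ = 0.0386, so cos²(θ − 93°) = 0.0386 / 0.1546 = 0.2497.
θ − 93° = arccos(√0.2497) = 60.0°, giving θ ≈ 93 + 60.0 = 153.0°.

θ ≈ 153°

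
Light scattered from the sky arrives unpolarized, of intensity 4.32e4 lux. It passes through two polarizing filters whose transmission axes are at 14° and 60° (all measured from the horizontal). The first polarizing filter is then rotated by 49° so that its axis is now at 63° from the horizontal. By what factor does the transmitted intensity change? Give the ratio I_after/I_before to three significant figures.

I_new/I_old ≈ 2.07

Before rotation:
Unpolarized light through the first polarizer → I₁ = ½ I₀, now polarized at 14°.
I₂ = I₁ cos²(60° − 14°) = 0.5 I₀ · cos²(46°) = 0.2413 I₀.
After rotation:
Unpolarized light through the first polarizer → I₁ = ½ I₀, now polarized at 63°.
I₂ = I₁ cos²(60° − 63°) = 0.5 I₀ · cos²(3°) = 0.4986 I₀.
Ratio = 0.4986 / 0.2413 = 2.067.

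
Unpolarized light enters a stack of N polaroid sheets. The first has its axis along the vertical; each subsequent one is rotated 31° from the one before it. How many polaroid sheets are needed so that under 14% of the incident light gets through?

First polarizer halves the unpolarized light: factor 1/2.
Each further stage multiplies by cos²(31°) = 0.7347.
After N polarizers: T = 0.5·0.7347^(N−1). Require T < 0.14 ⇒ N−1 > ln(0.14/0.5)/ln(0.7347) = 4.13, so N−1 ≥ 5 and N = 6.
Check: N=6 gives T = 0.1071 < 0.14; N=5 gives T = 0.1457.

N = 6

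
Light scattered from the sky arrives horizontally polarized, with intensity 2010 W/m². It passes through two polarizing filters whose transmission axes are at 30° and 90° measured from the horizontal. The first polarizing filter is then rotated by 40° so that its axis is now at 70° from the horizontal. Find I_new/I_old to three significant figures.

I_new/I_old ≈ 0.551

Before rotation:
By Malus's law, I₁ = I₀ cos²(30° − 0°) = I₀ cos²(30°) = 0.75 I₀.
I₂ = I₁ cos²(90° − 30°) = 0.75 I₀ · cos²(60°) = 0.1875 I₀.
After rotation:
I₁ = I₀ cos²(70° − 0°) = I₀ cos²(70°) = 0.117 I₀.
I₂ = I₁ cos²(90° − 70°) = 0.117 I₀ · cos²(20°) = 0.1033 I₀.
Ratio = 0.1033 / 0.1875 = 0.5509.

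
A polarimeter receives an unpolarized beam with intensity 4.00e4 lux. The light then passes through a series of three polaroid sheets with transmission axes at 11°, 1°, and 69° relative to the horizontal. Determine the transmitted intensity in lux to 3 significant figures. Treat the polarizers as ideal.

Unpolarized light through the first polarizer → I₁ = 4.00e4 lux/2 = 2e+04 lux, polarized at 11°.
I₂ = I₁ · cos²(10°) = 2e+04 · 0.9698 = 1.94e+04 lux.
I₃ = I₂ · cos²(68°) = 1.94e+04 · 0.1403 = 2722 lux.

I ≈ 2720 lux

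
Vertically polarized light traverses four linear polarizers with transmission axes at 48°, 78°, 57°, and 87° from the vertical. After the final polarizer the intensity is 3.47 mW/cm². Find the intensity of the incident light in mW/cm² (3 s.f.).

By Malus's law, I₁ = I₀ cos²(48° − 0°) = I₀ cos²(48°) = 0.4477 I₀.
I₂ = I₁ cos²(78° − 48°) = 0.4477 I₀ · cos²(30°) = 0.3358 I₀.
I₃ = I₂ cos²(57° − 78°) = 0.3358 I₀ · cos²(21°) = 0.2927 I₀.
I₄ = I₃ cos²(87° − 57°) = 0.2927 I₀ · cos²(30°) = 0.2195 I₀.
So 3.47 mW/cm² = 0.2195 I₀, giving I₀ = 3.47/0.2195 = 15.81 mW/cm².

I₀ ≈ 15.8 mW/cm²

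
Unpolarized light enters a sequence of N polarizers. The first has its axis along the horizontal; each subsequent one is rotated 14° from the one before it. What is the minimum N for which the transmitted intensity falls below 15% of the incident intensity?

First polarizer halves the unpolarized light: factor 1/2.
Each further stage multiplies by cos²(14°) = 0.9415.
After N polarizers: T = 0.5·0.9415^(N−1). Require T < 0.15 ⇒ N−1 > ln(0.15/0.5)/ln(0.9415) = 19.96, so N−1 ≥ 20 and N = 21.
Check: N=21 gives T = 0.1497 < 0.15; N=20 gives T = 0.159.

N = 21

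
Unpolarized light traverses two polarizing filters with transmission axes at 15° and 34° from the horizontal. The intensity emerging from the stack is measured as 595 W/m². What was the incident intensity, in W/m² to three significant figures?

Unpolarized light through the first polarizer → I₁ = ½ I₀, now polarized at 15°.
I₂ = I₁ cos²(34° − 15°) = 0.5 I₀ · cos²(19°) = 0.447 I₀.
So 595 W/m² = 0.447 I₀, giving I₀ = 595/0.447 = 1331 W/m².

I₀ ≈ 1330 W/m²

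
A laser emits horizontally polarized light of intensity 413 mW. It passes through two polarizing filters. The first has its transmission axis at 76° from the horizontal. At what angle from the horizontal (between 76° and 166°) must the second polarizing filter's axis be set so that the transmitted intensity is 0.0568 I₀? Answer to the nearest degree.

θ ≈ 86°

I₁ = I₀ cos²(76° − 0°) = I₀ cos²(76°) = 0.05853 I₀.
Need I₂/I₀ = 0.0568, so cos²(θ − 76°) = 0.0568 / 0.05853 = 0.9705.
θ − 76° = arccos(√0.9705) = 9.9°, giving θ ≈ 76 + 9.9 = 85.9°.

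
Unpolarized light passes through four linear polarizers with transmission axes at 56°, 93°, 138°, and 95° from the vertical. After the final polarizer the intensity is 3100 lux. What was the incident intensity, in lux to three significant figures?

I₀ ≈ 3.63e4 lux

Unpolarized light through the first polarizer → I₁ = ½ I₀, now polarized at 56°.
I₂ = I₁ cos²(93° − 56°) = 0.5 I₀ · cos²(37°) = 0.3189 I₀.
I₃ = I₂ cos²(138° − 93°) = 0.3189 I₀ · cos²(45°) = 0.1595 I₀.
I₄ = I₃ cos²(95° − 138°) = 0.1595 I₀ · cos²(43°) = 0.08529 I₀.
So 3100 lux = 0.08529 I₀, giving I₀ = 3100/0.08529 = 3.635e+04 lux.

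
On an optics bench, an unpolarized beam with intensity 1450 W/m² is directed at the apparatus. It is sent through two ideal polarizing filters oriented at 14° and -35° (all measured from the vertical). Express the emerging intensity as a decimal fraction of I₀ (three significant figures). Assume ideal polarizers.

I/I₀ ≈ 0.215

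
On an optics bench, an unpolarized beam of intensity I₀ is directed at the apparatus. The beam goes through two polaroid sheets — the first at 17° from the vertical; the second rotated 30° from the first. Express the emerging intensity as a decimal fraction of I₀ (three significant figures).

≈ 0.375 I₀

Unpolarized light through the first polarizer → I₁ = ½ I₀, now polarized at 17°.
I₂ = I₁ cos²(30°) = 0.5 · 0.75 I₀ = 0.375 I₀.
Transmitted fraction = 0.375.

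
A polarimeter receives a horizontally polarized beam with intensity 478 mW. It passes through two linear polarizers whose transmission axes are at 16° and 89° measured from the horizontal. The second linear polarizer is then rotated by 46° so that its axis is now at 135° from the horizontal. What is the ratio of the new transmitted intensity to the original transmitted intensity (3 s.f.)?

I_new/I_old ≈ 2.75

Before rotation:
By Malus's law, I₁ = I₀ cos²(16° − 0°) = I₀ cos²(16°) = 0.924 I₀.
I₂ = I₁ cos²(89° − 16°) = 0.924 I₀ · cos²(73°) = 0.07899 I₀.
After rotation:
I₁ = I₀ cos²(16° − 0°) = I₀ cos²(16°) = 0.924 I₀.
Angle between axes 1 and 2: 61°. I₂ = 0.924 I₀ · cos²(61°) = 0.2172 I₀.
Ratio = 0.2172 / 0.07899 = 2.75.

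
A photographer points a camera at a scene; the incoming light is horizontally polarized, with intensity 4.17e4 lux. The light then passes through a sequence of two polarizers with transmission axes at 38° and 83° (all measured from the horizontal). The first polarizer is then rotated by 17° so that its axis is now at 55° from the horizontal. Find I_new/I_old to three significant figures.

Before rotation:
By Malus's law, I₁ = I₀ cos²(38° − 0°) = I₀ cos²(38°) = 0.621 I₀.
I₂ = I₁ cos²(83° − 38°) = 0.621 I₀ · cos²(45°) = 0.3105 I₀.
After rotation:
I₁ = I₀ cos²(55° − 0°) = I₀ cos²(55°) = 0.329 I₀.
I₂ = I₁ cos²(83° − 55°) = 0.329 I₀ · cos²(28°) = 0.2565 I₀.
Ratio = 0.2565 / 0.3105 = 0.8261.

I_new/I_old ≈ 0.826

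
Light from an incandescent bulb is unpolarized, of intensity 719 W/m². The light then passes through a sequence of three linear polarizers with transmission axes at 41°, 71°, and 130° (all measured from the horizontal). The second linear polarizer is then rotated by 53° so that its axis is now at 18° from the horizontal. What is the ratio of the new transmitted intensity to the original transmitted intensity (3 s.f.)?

I_new/I_old ≈ 0.598

Before rotation:
Unpolarized light through the first polarizer → I₁ = ½ I₀, now polarized at 41°.
I₂ = I₁ cos²(71° − 41°) = 0.5 I₀ · cos²(30°) = 0.375 I₀.
I₃ = I₂ cos²(130° − 71°) = 0.375 I₀ · cos²(59°) = 0.09947 I₀.
After rotation:
Unpolarized light through the first polarizer → I₁ = ½ I₀, now polarized at 41°.
I₂ = I₁ cos²(18° − 41°) = 0.5 I₀ · cos²(23°) = 0.4237 I₀.
Angle between axes 2 and 3: 68°. I₃ = 0.4237 I₀ · cos²(68°) = 0.05945 I₀.
Ratio = 0.05945 / 0.09947 = 0.5977.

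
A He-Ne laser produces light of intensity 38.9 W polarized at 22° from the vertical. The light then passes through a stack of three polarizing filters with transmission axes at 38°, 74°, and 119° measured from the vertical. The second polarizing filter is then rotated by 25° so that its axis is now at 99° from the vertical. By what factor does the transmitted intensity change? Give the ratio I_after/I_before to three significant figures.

I_new/I_old ≈ 0.634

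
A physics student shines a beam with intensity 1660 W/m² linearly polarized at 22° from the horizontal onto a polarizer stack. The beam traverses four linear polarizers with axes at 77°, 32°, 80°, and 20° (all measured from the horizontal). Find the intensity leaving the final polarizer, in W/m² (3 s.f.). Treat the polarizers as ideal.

By Malus's law, I₁ = 1660 W/m² · cos²(55°) = 546.1 W/m².
I₂ = I₁ · cos²(45°) = 546.1 · 0.5 = 273.1 W/m².
I₃ = I₂ · cos²(48°) = 273.1 · 0.4477 = 122.3 W/m².
I₄ = I₃ · cos²(60°) = 122.3 · 0.25 = 30.56 W/m².

I ≈ 30.6 W/m²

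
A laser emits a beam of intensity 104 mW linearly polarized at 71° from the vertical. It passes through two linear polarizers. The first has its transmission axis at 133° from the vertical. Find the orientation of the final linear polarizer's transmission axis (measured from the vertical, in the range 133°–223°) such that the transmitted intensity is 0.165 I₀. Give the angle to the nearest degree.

θ ≈ 163°

I₁ = I₀ cos²(133° − 71°) = I₀ cos²(62°) = 0.2204 I₀.
Need I₂/I₀ = 0.165, so cos²(θ − 133°) = 0.165 / 0.2204 = 0.7486.
θ − 133° = arccos(√0.7486) = 30.1°, giving θ ≈ 133 + 30.1 = 163.1°.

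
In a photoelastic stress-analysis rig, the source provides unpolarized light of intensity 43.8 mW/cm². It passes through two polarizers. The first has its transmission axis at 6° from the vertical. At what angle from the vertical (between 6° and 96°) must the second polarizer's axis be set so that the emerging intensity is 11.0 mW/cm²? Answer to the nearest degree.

θ ≈ 51°

Unpolarized light through the first polarizer → I₁ = ½ I₀, now polarized at 6°.
Target fraction: 11.0 / 43.8 mW/cm² = 0.2511 of I₀.
Need I₂/I₀ = 0.2511, so cos²(θ − 6°) = 0.2511 / 0.5 = 0.5023.
θ − 6° = arccos(√0.5023) = 44.9°, giving θ ≈ 6 + 44.9 = 50.9°.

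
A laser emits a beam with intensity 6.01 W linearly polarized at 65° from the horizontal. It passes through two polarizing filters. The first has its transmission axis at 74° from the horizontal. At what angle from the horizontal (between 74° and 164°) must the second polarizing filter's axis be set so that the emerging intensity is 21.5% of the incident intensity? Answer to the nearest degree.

I₁ = I₀ cos²(74° − 65°) = I₀ cos²(9°) = 0.9755 I₀.
Need I₂/I₀ = 0.215, so cos²(θ − 74°) = 0.215 / 0.9755 = 0.2204.
θ − 74° = arccos(√0.2204) = 62.0°, giving θ ≈ 74 + 62.0 = 136.0°.

θ ≈ 136°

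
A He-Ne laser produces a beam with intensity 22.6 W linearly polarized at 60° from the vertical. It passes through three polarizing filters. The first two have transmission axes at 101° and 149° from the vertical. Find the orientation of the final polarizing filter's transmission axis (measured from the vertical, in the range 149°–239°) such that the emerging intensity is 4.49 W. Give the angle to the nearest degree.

θ ≈ 177°

I₁ = I₀ cos²(101° − 60°) = I₀ cos²(41°) = 0.5696 I₀.
I₂ = I₁ cos²(149° − 101°) = 0.5696 I₀ · cos²(48°) = 0.255 I₀.
Target fraction: 4.49 / 22.6 W = 0.1987 of I₀.
Need I₃/I₀ = 0.1987, so cos²(θ − 149°) = 0.1987 / 0.255 = 0.779.
θ − 149° = arccos(√0.779) = 28.0°, giving θ ≈ 149 + 28.0 = 177.0°.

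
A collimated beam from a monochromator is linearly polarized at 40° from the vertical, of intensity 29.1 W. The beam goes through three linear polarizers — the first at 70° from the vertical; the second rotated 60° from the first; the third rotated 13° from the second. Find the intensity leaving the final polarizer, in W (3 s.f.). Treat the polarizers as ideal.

I ≈ 5.18 W

I₁ = 29.1 W · cos²(30°) = 21.83 W.
I₂ = I₁ · cos²(60°) = 21.83 · 0.25 = 5.456 W.
I₃ = I₂ · cos²(13°) = 5.456 · 0.9494 = 5.18 W.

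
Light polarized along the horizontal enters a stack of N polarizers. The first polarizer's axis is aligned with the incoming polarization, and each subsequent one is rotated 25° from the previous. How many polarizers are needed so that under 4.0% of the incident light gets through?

First polarizer is aligned with the polarization: full transmission.
Each further stage multiplies by cos²(25°) = 0.8214.
After N polarizers: T = 0.8214^(N−1). Require T < 0.040 ⇒ N−1 > ln(0.040)/ln(0.8214) = 16.36, so N−1 ≥ 17 and N = 18.
Check: N=18 gives T = 0.03527 < 0.040; N=17 gives T = 0.04294.

N = 18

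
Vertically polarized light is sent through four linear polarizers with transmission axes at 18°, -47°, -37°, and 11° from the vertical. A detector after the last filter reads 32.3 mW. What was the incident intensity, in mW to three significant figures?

I₀ ≈ 460 mW

I₁ = I₀ cos²(18° − 0°) = I₀ cos²(18°) = 0.9045 I₀.
I₂ = I₁ cos²(-47° − 18°) = 0.9045 I₀ · cos²(65°) = 0.1616 I₀.
I₃ = I₂ cos²(-37° + 47°) = 0.1616 I₀ · cos²(10°) = 0.1567 I₀.
I₄ = I₃ cos²(11° + 37°) = 0.1567 I₀ · cos²(48°) = 0.07015 I₀.
So 32.3 mW = 0.07015 I₀, giving I₀ = 32.3/0.07015 = 460.4 mW.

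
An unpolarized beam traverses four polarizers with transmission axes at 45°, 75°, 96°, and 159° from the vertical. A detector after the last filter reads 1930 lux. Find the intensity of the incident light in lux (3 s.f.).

Unpolarized light through the first polarizer → I₁ = ½ I₀, now polarized at 45°.
I₂ = I₁ cos²(75° − 45°) = 0.5 I₀ · cos²(30°) = 0.375 I₀.
I₃ = I₂ cos²(96° − 75°) = 0.375 I₀ · cos²(21°) = 0.3268 I₀.
I₄ = I₃ cos²(159° − 96°) = 0.3268 I₀ · cos²(63°) = 0.06736 I₀.
So 1930 lux = 0.06736 I₀, giving I₀ = 1930/0.06736 = 2.865e+04 lux.

I₀ ≈ 2.87e4 lux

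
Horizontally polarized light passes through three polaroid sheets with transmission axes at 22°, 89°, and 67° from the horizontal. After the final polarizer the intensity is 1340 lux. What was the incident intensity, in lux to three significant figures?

I₁ = I₀ cos²(22° − 0°) = I₀ cos²(22°) = 0.8597 I₀.
I₂ = I₁ cos²(89° − 22°) = 0.8597 I₀ · cos²(67°) = 0.1312 I₀.
I₃ = I₂ cos²(67° − 89°) = 0.1312 I₀ · cos²(22°) = 0.1128 I₀.
So 1340 lux = 0.1128 I₀, giving I₀ = 1340/0.1128 = 1.188e+04 lux.

I₀ ≈ 1.19e4 lux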